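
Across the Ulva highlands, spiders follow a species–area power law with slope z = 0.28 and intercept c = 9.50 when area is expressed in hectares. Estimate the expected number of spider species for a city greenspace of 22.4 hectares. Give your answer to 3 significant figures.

S = 9.5 × 22.4^0.28 = 9.5 × 2.388 ≈ 22.69

22.7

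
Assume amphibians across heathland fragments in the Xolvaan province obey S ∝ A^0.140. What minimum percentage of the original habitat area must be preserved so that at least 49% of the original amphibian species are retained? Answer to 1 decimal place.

Need (A_new/A_old)^0.14 = 0.49, so A_new/A_old = 0.49^(1/0.14) = 0.49^7.143
ln(A_new/A_old) = ln 0.49 / 0.14 = -0.7133 / 0.14 = -5.0954
A_new/A_old = e^-5.0954 ≈ 0.006125

0.6%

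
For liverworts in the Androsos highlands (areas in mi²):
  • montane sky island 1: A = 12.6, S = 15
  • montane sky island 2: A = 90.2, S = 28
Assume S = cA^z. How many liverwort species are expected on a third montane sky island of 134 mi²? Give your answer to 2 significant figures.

32

z = ln(28/15) / ln(90.2/12.6) = 0.6242 / 1.9683 = 0.3171
c = 15 / 12.6^0.3171 = 15 / 2.233 = 6.717
S₃ = 6.717 × 134^0.3171 = 6.717 × 4.726 ≈ 31.74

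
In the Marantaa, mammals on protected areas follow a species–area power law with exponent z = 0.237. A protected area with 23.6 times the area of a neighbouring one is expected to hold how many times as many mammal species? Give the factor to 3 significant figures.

2.12

S₂/S₁ = (A₂/A₁)^z = 23.6^0.237
ln(S₂/S₁) = 0.237 × ln 23.6 = 0.237 × 3.1612 = 0.7492
S₂/S₁ = e^0.7492 ≈ 2.115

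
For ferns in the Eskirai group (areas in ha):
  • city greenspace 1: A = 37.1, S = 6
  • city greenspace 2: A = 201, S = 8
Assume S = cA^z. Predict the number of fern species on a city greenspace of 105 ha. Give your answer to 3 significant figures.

7.16

z = ln(8/6) / ln(201/37.1) = 0.2877 / 1.6897 = 0.1703
c = 6 / 37.1^0.1703 = 6 / 1.85 = 3.243
S₃ = 3.243 × 105^0.1703 = 3.243 × 2.209 ≈ 7.163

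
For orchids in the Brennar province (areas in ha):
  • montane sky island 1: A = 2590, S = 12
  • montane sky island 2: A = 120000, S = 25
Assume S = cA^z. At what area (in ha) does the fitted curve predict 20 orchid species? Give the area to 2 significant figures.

z = ln(25/12) / ln(120000/2590) = 0.7340 / 3.8358 = 0.1913
c = 12 / 2590^0.1913 = 12 / 4.499 = 2.667
A = (20/2.667)^(1/0.1913) ⇒ ln A = ln(7.498)/0.1913 = 10.5291
A = e^10.5291 ≈ 37387 ha

37000 ha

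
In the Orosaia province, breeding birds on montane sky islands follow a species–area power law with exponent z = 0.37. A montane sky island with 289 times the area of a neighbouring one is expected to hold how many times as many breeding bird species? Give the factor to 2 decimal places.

8.14

S₂/S₁ = (A₂/A₁)^z = 289^0.37
ln(S₂/S₁) = 0.37 × ln 289 = 0.37 × 5.6664 = 2.0966
S₂/S₁ = e^2.0966 ≈ 8.138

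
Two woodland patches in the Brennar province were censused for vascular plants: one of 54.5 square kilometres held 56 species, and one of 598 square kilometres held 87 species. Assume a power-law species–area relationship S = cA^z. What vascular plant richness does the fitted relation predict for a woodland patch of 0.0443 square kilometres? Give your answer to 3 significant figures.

z = ln(87/56) / ln(598/54.5) = 0.4406 / 2.3954 = 0.1839
c = 56 / 54.5^0.1839 = 56 / 2.086 = 26.84
S₃ = 26.84 × 0.0443^0.1839 = 26.84 × 0.5637 ≈ 15.13

15.1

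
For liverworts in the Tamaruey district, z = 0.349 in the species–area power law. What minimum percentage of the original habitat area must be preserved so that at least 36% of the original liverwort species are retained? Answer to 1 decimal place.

Need (A_new/A_old)^0.349 = 0.36, so A_new/A_old = 0.36^(1/0.349) = 0.36^2.865
ln(A_new/A_old) = ln 0.36 / 0.349 = -1.0217 / 0.349 = -2.9274
A_new/A_old = e^-2.9274 ≈ 0.05354

5.4%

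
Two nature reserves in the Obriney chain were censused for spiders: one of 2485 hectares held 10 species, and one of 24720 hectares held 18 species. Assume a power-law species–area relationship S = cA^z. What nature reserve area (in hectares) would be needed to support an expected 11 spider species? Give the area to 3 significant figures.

z = ln(18/10) / ln(24720/2485) = 0.5878 / 2.2973 = 0.2559
c = 10 / 2485^0.2559 = 10 / 7.391 = 1.353
A = (11/1.353)^(1/0.2559) ⇒ ln A = ln(8.13)/0.2559 = 8.1905
A = e^8.1905 ≈ 3607 hectares

3610 hectares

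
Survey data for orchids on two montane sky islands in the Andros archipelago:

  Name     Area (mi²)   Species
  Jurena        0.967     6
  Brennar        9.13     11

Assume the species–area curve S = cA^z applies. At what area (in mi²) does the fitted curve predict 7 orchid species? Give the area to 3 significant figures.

1.71 mi²

z = ln(11/6) / ln(9.13/0.967) = 0.6061 / 2.2451 = 0.2700
c = 6 / 0.967^0.2700 = 6 / 0.991 = 6.055
A = (7/6.055)^(1/0.2700) ⇒ ln A = ln(1.156)/0.2700 = 0.5374
A = e^0.5374 ≈ 1.712 mi²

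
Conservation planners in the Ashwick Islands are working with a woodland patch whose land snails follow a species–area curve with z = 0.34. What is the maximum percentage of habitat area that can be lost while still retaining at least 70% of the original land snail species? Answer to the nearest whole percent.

65%

Need (A_new/A_old)^0.34 = 0.7, so A_new/A_old = 0.7^(1/0.34) = 0.7^2.941
ln(A_new/A_old) = ln 0.7 / 0.34 = -0.3567 / 0.34 = -1.0490
A_new/A_old = e^-1.0490 ≈ 0.3503
Fraction that can be lost = 1 − 0.3503 = 0.6497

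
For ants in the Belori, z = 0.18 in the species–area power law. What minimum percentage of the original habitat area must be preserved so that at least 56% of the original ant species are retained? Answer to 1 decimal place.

Need (A_new/A_old)^0.18 = 0.56, so A_new/A_old = 0.56^(1/0.18) = 0.56^5.556
ln(A_new/A_old) = ln 0.56 / 0.18 = -0.5798 / 0.18 = -3.2212
A_new/A_old = e^-3.2212 ≈ 0.03991

4.0%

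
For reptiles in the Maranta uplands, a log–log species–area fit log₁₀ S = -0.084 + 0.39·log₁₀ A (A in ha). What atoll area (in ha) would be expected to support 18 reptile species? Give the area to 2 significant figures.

18 = 0.8241 × A^0.39  ⇒  A^0.39 = 18/0.8241 = 21.84
ln A = ln(21.84) / 0.39 = 3.0838 / 0.39 = 7.9072
A = e^7.9072 ≈ 2717 ha

2700 ha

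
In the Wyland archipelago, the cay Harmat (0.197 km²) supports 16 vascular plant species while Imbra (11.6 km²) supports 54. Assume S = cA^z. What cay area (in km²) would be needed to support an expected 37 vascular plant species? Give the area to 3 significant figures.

3.27 km²

z = ln(54/16) / ln(11.6/0.197) = 1.2164 / 4.0756 = 0.2985
c = 16 / 0.197^0.2985 = 16 / 0.6158 = 25.98
A = (37/25.98)^(1/0.2985) ⇒ ln A = ln(1.424)/0.2985 = 1.1843
A = e^1.1843 ≈ 3.268 km²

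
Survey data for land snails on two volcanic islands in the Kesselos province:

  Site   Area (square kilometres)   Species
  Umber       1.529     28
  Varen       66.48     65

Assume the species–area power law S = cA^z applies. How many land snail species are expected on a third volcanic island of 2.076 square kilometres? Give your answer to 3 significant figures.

30.0

z = ln(65/28) / ln(66.48/1.529) = 0.8422 / 3.7723 = 0.2233
c = 28 / 1.529^0.2233 = 28 / 1.099 = 25.47
S₃ = 25.47 × 2.076^0.2233 = 25.47 × 1.177 ≈ 29.98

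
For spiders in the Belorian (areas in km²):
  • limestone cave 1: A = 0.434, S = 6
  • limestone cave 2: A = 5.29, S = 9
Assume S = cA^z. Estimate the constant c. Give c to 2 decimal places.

6.87

z = ln(S₂/S₁) / ln(A₂/A₁) = ln(9/6) / ln(5.29/0.434) = 0.4055 / 2.5005 = 0.1622
c = S₁ / A₁^z = 6 / 0.434^0.1622 = 6 / 0.8734 = 6.87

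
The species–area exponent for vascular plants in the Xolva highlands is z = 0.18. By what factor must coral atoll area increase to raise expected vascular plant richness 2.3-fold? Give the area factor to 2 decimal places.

(A₂/A₁)^0.18 = 2.3, so A₂/A₁ = 2.3^(1/0.18) = 2.3^5.556
ln(A₂/A₁) = ln 2.3 / 0.18 = 0.8329 / 0.18 = 4.6273
A₂/A₁ = e^4.6273 ≈ 102.2

102.23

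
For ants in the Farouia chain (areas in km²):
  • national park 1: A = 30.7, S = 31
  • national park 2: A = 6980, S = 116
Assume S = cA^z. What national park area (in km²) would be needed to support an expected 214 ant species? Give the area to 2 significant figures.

z = ln(116/31) / ln(6980/30.7) = 1.3196 / 5.4265 = 0.2432
c = 31 / 30.7^0.2432 = 31 / 2.3 = 13.48
A = (214/13.48)^(1/0.2432) ⇒ ln A = ln(15.87)/0.2432 = 11.3691
A = e^11.3691 ≈ 86603 km²

87000 km²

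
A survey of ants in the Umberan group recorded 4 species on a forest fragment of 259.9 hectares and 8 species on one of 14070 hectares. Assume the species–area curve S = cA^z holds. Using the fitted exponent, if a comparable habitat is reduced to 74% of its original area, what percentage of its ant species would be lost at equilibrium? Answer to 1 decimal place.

z = ln(8/4) / ln(14070/259.9) = 0.6931 / 3.9915 = 0.1737
S_new/S_old = (A_new/A_old)^z = 0.74^0.1737 = exp(0.1737 × -0.3011) = 0.9491
Fraction lost = 1 − 0.9491 = 0.05095

5.1%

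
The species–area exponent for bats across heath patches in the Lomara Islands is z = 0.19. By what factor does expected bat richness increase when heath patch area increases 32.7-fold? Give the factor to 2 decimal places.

S₂/S₁ = (A₂/A₁)^z = 32.7^0.19
ln(S₂/S₁) = 0.19 × ln 32.7 = 0.19 × 3.4874 = 0.6626
S₂/S₁ = e^0.6626 ≈ 1.94

1.94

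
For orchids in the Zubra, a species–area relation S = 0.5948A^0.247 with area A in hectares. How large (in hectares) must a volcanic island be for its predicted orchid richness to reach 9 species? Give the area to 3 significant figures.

9 = 0.5948 × A^0.247  ⇒  A^0.247 = 9/0.5948 = 15.13
ln A = ln(15.13) / 0.247 = 2.7168 / 0.247 = 10.9990
A = e^10.9990 ≈ 59815 hectares

59800 hectares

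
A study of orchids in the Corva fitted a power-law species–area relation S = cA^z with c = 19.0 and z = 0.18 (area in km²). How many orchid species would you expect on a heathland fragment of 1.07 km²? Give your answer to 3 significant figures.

19.2

S = 19 × 1.07^0.18
ln S = ln 19 + 0.18 × ln 1.07 = 2.9444 + 0.18 × 0.0677 = 2.9566
S = e^2.9566 ≈ 19.23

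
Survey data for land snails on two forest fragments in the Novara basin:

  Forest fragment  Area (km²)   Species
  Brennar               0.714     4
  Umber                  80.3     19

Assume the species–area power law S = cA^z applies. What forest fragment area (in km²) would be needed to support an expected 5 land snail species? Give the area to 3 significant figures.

z = ln(19/4) / ln(80.3/0.714) = 1.5581 / 4.7226 = 0.3299
c = 4 / 0.714^0.3299 = 4 / 0.8948 = 4.47
A = (5/4.47)^(1/0.3299) ⇒ ln A = ln(1.119)/0.3299 = 0.3395
A = e^0.3395 ≈ 1.404 km²

1.40 km²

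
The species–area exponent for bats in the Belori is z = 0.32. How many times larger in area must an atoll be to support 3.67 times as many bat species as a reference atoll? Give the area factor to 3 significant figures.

58.2

(A₂/A₁)^0.32 = 3.67, so A₂/A₁ = 3.67^(1/0.32) = 3.67^3.125
ln(A₂/A₁) = ln 3.67 / 0.32 = 1.3002 / 0.32 = 4.0631
A₂/A₁ = e^4.0631 ≈ 58.15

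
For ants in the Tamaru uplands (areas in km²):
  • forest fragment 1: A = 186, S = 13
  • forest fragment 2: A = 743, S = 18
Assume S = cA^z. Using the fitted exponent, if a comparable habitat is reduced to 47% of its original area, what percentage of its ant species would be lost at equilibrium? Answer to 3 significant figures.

16.3%

z = ln(18/13) / ln(743/186) = 0.3254 / 1.3849 = 0.2350
S_new/S_old = (A_new/A_old)^z = 0.47^0.2350 = exp(0.2350 × -0.7550) = 0.8374
Fraction lost = 1 − 0.8374 = 0.1626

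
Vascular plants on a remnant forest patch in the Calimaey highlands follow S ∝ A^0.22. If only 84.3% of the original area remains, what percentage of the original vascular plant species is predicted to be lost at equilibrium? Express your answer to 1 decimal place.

S_new/S_old = (A_new/A_old)^z = 0.843^0.22
= exp(0.22 × ln 0.843) = exp(0.22 × -0.1708) = exp(-0.0376) ≈ 0.9631
Fraction lost = 1 − 0.9631 = 0.03688

3.7%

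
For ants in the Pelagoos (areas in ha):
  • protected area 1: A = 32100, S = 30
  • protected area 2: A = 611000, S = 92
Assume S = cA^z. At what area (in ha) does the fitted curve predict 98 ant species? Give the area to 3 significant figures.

721000 ha

z = ln(92/30) / ln(611000/32100) = 1.1206 / 2.9462 = 0.3803
c = 30 / 32100^0.3803 = 30 / 51.76 = 0.5795
A = (98/0.5795)^(1/0.3803) ⇒ ln A = ln(169.1)/0.3803 = 13.4890
A = e^13.4890 ≈ 721409 ha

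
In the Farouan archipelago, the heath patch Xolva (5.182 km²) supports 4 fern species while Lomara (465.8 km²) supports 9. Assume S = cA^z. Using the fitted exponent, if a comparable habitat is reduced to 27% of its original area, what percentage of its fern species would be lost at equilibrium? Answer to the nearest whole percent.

21%

z = ln(9/4) / ln(465.8/5.182) = 0.8109 / 4.4986 = 0.1803
S_new/S_old = (A_new/A_old)^z = 0.27^0.1803 = exp(0.1803 × -1.3093) = 0.7898
Fraction lost = 1 − 0.7898 = 0.2102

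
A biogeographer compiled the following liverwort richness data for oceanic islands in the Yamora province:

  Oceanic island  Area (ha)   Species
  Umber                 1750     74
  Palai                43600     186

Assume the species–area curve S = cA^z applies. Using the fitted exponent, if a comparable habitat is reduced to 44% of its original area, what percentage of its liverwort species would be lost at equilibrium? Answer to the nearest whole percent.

z = ln(186/74) / ln(43600/1750) = 0.9217 / 3.2154 = 0.2866
S_new/S_old = (A_new/A_old)^z = 0.44^0.2866 = exp(0.2866 × -0.8210) = 0.7903
Fraction lost = 1 − 0.7903 = 0.2097

21%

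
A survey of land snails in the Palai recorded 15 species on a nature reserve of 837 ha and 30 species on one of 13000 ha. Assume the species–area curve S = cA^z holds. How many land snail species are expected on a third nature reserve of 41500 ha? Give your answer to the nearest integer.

40

z = ln(30/15) / ln(13000/837) = 0.6931 / 2.7429 = 0.2527
c = 15 / 837^0.2527 = 15 / 5.478 = 2.738
S₃ = 2.738 × 41500^0.2527 = 2.738 × 14.69 ≈ 40.23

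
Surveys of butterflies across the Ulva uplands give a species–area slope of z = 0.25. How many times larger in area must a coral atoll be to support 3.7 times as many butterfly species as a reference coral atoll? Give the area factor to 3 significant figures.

(A₂/A₁)^0.25 = 3.7, so A₂/A₁ = 3.7^(1/0.25) = 3.7^4
ln(A₂/A₁) = ln 3.7 / 0.25 = 1.3083 / 0.25 = 5.2333
A₂/A₁ = e^5.2333 ≈ 187.4

187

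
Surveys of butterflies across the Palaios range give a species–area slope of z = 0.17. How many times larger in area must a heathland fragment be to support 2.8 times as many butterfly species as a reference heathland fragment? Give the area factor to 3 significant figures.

(A₂/A₁)^0.17 = 2.8, so A₂/A₁ = 2.8^(1/0.17) = 2.8^5.882
ln(A₂/A₁) = ln 2.8 / 0.17 = 1.0296 / 0.17 = 6.0566
A₂/A₁ = e^6.0566 ≈ 426.9

427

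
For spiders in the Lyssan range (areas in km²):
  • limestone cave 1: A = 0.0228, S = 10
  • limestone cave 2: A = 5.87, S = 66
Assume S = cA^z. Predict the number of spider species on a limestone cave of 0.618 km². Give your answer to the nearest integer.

31

z = ln(66/10) / ln(5.87/0.0228) = 1.8871 / 5.5508 = 0.3400
c = 10 / 0.0228^0.3400 = 10 / 0.2765 = 36.16
S₃ = 36.16 × 0.618^0.3400 = 36.16 × 0.8491 ≈ 30.7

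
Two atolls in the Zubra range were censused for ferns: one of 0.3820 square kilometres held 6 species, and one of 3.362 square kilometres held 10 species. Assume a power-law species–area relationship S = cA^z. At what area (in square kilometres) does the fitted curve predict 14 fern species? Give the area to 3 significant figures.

14.1 square kilometres

z = ln(10/6) / ln(3.362/0.382) = 0.5108 / 2.1749 = 0.2349
c = 6 / 0.382^0.2349 = 6 / 0.7977 = 7.522
A = (14/7.522)^(1/0.2349) ⇒ ln A = ln(1.861)/0.2349 = 2.6451
A = e^2.6451 ≈ 14.08 square kilometres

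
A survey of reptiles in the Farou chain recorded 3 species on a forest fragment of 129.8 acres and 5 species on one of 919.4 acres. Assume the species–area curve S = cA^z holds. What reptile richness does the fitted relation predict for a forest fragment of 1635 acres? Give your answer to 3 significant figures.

5.81

z = ln(5/3) / ln(919.4/129.8) = 0.5108 / 1.9577 = 0.2609
c = 3 / 129.8^0.2609 = 3 / 3.56 = 0.8428
S₃ = 0.8428 × 1635^0.2609 = 0.8428 × 6.894 ≈ 5.81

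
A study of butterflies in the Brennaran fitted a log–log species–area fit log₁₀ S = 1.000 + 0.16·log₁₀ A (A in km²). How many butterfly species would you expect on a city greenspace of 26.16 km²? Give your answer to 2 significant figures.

17

S = 10 × 26.16^0.16
ln S = ln 10 + 0.16 × ln 26.16 = 2.3026 + 0.16 × 3.2642 = 2.8249
S = e^2.8249 ≈ 16.86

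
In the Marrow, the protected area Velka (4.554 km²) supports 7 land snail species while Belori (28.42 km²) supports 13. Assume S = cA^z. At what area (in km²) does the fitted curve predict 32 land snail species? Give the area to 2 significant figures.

z = ln(13/7) / ln(28.42/4.554) = 0.6190 / 1.8311 = 0.3381
c = 7 / 4.554^0.3381 = 7 / 1.669 = 4.193
A = (32/4.193)^(1/0.3381) ⇒ ln A = ln(7.632)/0.3381 = 6.0116
A = e^6.0116 ≈ 408.1 km²

410 km²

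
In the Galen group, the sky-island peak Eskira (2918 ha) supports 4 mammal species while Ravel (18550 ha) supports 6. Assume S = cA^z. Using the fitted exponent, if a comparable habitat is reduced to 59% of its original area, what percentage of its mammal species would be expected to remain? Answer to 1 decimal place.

z = ln(6/4) / ln(18550/2918) = 0.4055 / 1.8496 = 0.2192
S_new/S_old = (A_new/A_old)^z = 0.59^0.2192 = exp(0.2192 × -0.5276) = 0.8908

89.1%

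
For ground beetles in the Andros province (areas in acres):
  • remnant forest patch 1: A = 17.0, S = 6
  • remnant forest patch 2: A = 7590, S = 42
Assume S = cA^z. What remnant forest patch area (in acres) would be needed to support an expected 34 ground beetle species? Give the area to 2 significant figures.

3900 acres

z = ln(42/6) / ln(7590/17) = 1.9459 / 6.1014 = 0.3189
c = 6 / 17^0.3189 = 6 / 2.468 = 2.431
A = (34/2.431)^(1/0.3189) ⇒ ln A = ln(13.99)/0.3189 = 8.2720
A = e^8.2720 ≈ 3913 acres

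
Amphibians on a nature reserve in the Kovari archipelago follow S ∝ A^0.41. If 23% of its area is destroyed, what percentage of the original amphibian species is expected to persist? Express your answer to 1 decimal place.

89.8%

S_new/S_old = (A_new/A_old)^z = 0.77^0.41
= exp(0.41 × ln 0.77) = exp(0.41 × -0.2614) = exp(-0.1072) ≈ 0.8984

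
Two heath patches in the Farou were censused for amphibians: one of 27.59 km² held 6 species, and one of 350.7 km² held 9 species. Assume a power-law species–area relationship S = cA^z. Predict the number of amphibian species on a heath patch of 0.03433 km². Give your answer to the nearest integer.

2

z = ln(9/6) / ln(350.7/27.59) = 0.4055 / 2.5425 = 0.1595
c = 6 / 27.59^0.1595 = 6 / 1.697 = 3.535
S₃ = 3.535 × 0.03433^0.1595 = 3.535 × 0.5841 ≈ 2.065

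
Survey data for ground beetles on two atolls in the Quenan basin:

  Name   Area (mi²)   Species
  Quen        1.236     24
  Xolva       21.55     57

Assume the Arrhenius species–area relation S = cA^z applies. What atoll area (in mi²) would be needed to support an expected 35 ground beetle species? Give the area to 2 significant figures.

z = ln(57/24) / ln(21.55/1.236) = 0.8650 / 2.8585 = 0.3026
c = 24 / 1.236^0.3026 = 24 / 1.066 = 22.51
A = (35/22.51)^(1/0.3026) ⇒ ln A = ln(1.555)/0.3026 = 1.4587
A = e^1.4587 ≈ 4.3 mi²

4.3 mi²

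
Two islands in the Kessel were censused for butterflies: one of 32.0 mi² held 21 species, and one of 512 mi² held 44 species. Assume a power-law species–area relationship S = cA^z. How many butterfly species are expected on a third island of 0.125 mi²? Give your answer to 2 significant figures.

4.8

z = ln(44/21) / ln(512/32) = 0.7397 / 2.7726 = 0.2668
c = 21 / 32^0.2668 = 21 / 2.521 = 8.331
S₃ = 8.331 × 0.125^0.2668 = 8.331 × 0.5742 ≈ 4.784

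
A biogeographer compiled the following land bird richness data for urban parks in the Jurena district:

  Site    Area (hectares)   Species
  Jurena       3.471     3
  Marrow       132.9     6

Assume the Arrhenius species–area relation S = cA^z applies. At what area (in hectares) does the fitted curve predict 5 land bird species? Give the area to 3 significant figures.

z = ln(6/3) / ln(132.9/3.471) = 0.6931 / 3.6452 = 0.1902
c = 3 / 3.471^0.1902 = 3 / 1.267 = 2.368
A = (5/2.368)^(1/0.1902) ⇒ ln A = ln(2.112)/0.1902 = 3.9308
A = e^3.9308 ≈ 50.95 hectares

50.9 hectares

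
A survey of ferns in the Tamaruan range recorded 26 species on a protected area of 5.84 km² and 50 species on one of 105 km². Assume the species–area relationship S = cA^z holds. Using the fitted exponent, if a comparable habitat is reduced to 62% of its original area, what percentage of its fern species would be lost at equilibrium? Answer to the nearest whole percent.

z = ln(50/26) / ln(105/5.84) = 0.6539 / 2.8892 = 0.2263
S_new/S_old = (A_new/A_old)^z = 0.62^0.2263 = exp(0.2263 × -0.4780) = 0.8975
Fraction lost = 1 − 0.8975 = 0.1025

10%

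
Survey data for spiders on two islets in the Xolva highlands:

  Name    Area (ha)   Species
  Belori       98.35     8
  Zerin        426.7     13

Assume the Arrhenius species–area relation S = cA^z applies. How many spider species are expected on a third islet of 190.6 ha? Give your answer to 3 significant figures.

9.96

z = ln(13/8) / ln(426.7/98.35) = 0.4855 / 1.4675 = 0.3308
c = 8 / 98.35^0.3308 = 8 / 4.563 = 1.753
S₃ = 1.753 × 190.6^0.3308 = 1.753 × 5.68 ≈ 9.958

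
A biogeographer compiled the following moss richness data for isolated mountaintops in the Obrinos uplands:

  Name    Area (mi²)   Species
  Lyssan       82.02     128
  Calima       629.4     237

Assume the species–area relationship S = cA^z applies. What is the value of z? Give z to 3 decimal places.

Taking logs: ln S = ln c + z ln A, so z = (ln S₂ − ln S₁)/(ln A₂ − ln A₁).
z = ln(237/128) / ln(629.4/82.02) = ln(1.852) / ln(7.674) = 0.6160 / 2.0378 = 0.3023

0.302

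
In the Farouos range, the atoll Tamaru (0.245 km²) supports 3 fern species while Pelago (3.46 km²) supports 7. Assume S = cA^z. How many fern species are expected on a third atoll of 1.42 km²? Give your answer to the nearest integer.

5

z = ln(7/3) / ln(3.46/0.245) = 0.8473 / 2.6478 = 0.3200
c = 3 / 0.245^0.3200 = 3 / 0.6376 = 4.705
S₃ = 4.705 × 1.42^0.3200 = 4.705 × 1.119 ≈ 5.264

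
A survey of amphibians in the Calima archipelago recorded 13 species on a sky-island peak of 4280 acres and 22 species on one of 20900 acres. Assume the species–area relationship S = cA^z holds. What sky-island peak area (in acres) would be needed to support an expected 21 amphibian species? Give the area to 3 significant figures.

18200 acres

z = ln(22/13) / ln(20900/4280) = 0.5261 / 1.5858 = 0.3318
c = 13 / 4280^0.3318 = 13 / 16.02 = 0.8113
A = (21/0.8113)^(1/0.3318) ⇒ ln A = ln(25.88)/0.3318 = 9.8073
A = e^9.8073 ≈ 18166 acres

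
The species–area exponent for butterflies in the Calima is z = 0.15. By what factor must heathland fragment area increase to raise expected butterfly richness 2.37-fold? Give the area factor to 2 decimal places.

315.01

(A₂/A₁)^0.15 = 2.37, so A₂/A₁ = 2.37^(1/0.15) = 2.37^6.667
ln(A₂/A₁) = ln 2.37 / 0.15 = 0.8629 / 0.15 = 5.7526
A₂/A₁ = e^5.7526 ≈ 315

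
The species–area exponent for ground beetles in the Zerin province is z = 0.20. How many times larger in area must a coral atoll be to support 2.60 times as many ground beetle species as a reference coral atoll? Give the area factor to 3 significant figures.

119

(A₂/A₁)^0.2 = 2.6, so A₂/A₁ = 2.6^(1/0.2) = 2.6^5
ln(A₂/A₁) = ln 2.6 / 0.2 = 0.9555 / 0.2 = 4.7776
A₂/A₁ = e^4.7776 ≈ 118.8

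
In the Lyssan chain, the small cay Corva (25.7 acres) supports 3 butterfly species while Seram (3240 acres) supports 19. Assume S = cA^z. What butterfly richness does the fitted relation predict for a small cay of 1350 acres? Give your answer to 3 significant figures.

13.6

z = ln(19/3) / ln(3240/25.7) = 1.8458 / 4.8368 = 0.3816
c = 3 / 25.7^0.3816 = 3 / 3.452 = 0.8691
S₃ = 0.8691 × 1350^0.3816 = 0.8691 × 15.65 ≈ 13.6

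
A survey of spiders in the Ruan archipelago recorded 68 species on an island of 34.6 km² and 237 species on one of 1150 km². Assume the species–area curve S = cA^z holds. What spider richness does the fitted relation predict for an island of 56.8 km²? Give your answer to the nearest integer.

81

z = ln(237/68) / ln(1150/34.6) = 1.2486 / 3.5037 = 0.3564
c = 68 / 34.6^0.3564 = 68 / 3.536 = 19.23
S₃ = 19.23 × 56.8^0.3564 = 19.23 × 4.219 ≈ 81.14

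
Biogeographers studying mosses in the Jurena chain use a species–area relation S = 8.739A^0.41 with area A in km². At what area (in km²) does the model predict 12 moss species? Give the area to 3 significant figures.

2.17 km²

12 = 8.739 × A^0.41  ⇒  A^0.41 = 12/8.739 = 1.373
ln A = ln(1.373) / 0.41 = 0.3171 / 0.41 = 0.7734
A = e^0.7734 ≈ 2.167 km²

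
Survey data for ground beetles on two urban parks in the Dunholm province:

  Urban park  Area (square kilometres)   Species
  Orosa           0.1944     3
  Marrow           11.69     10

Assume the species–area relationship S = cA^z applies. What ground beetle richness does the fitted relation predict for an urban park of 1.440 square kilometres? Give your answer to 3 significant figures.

z = ln(10/3) / ln(11.69/0.1944) = 1.2040 / 4.0966 = 0.2939
c = 3 / 0.1944^0.2939 = 3 / 0.6179 = 4.855
S₃ = 4.855 × 1.44^0.2939 = 4.855 × 1.113 ≈ 5.404

5.40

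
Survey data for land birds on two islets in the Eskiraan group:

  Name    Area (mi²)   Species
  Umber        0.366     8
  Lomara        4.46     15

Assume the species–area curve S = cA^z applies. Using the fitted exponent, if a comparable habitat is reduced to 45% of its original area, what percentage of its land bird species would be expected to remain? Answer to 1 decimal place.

81.8%

z = ln(15/8) / ln(4.46/0.366) = 0.6286 / 2.5003 = 0.2514
S_new/S_old = (A_new/A_old)^z = 0.45^0.2514 = exp(0.2514 × -0.7985) = 0.8181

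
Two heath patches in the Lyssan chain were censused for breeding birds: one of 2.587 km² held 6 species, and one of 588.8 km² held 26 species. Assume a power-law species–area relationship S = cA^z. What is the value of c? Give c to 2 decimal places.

4.64

z = ln(S₂/S₁) / ln(A₂/A₁) = ln(26/6) / ln(588.8/2.587) = 1.4663 / 5.4276 = 0.2702
c = S₁ / A₁^z = 6 / 2.587^0.2702 = 6 / 1.293 = 4.641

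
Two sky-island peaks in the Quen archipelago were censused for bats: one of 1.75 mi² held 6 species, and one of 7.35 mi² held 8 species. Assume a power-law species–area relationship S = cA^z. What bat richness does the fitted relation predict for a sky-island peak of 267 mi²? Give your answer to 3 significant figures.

z = ln(8/6) / ln(7.35/1.75) = 0.2877 / 1.4351 = 0.2005
c = 6 / 1.75^0.2005 = 6 / 1.119 = 5.363
S₃ = 5.363 × 267^0.2005 = 5.363 × 3.065 ≈ 16.44

16.4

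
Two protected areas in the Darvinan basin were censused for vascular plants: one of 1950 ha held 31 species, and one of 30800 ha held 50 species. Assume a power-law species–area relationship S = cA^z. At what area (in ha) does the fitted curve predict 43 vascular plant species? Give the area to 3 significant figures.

12900 ha

z = ln(50/31) / ln(30800/1950) = 0.4780 / 2.7597 = 0.1732
c = 31 / 1950^0.1732 = 31 / 3.715 = 8.346
A = (43/8.346)^(1/0.1732) ⇒ ln A = ln(5.152)/0.1732 = 9.4646
A = e^9.4646 ≈ 12895 ha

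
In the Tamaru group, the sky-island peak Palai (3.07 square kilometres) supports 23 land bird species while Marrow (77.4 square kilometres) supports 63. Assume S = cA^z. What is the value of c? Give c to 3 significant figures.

16.2

z = ln(S₂/S₁) / ln(A₂/A₁) = ln(63/23) / ln(77.4/3.07) = 1.0076 / 3.2273 = 0.3122
c = S₁ / A₁^z = 23 / 3.07^0.3122 = 23 / 1.419 = 16.2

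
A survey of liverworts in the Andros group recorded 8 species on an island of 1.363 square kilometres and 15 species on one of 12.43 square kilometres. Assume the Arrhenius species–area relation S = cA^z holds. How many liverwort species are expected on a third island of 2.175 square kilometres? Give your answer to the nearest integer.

9

z = ln(15/8) / ln(12.43/1.363) = 0.6286 / 2.2104 = 0.2844
c = 8 / 1.363^0.2844 = 8 / 1.092 = 7.326
S₃ = 7.326 × 2.175^0.2844 = 7.326 × 1.247 ≈ 9.137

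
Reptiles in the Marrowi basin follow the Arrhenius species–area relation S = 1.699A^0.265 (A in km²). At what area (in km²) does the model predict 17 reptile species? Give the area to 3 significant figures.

17 = 1.699 × A^0.265  ⇒  A^0.265 = 17/1.699 = 10.01
ln A = ln(10.01) / 0.265 = 2.3032 / 0.265 = 8.6912
A = e^8.6912 ≈ 5950 km²

5950 km²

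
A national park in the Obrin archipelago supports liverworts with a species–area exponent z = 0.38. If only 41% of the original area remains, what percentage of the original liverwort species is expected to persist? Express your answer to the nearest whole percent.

71%

S_new/S_old = (A_new/A_old)^z = 0.41^0.38
= exp(0.38 × ln 0.41) = exp(0.38 × -0.8916) = exp(-0.3388) ≈ 0.7126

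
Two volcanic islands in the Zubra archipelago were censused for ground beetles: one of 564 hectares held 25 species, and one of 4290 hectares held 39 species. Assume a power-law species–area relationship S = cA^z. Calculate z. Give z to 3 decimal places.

Taking logs: ln S = ln c + z ln A, so z = (ln S₂ − ln S₁)/(ln A₂ − ln A₁).
z = ln(39/25) / ln(4290/564) = ln(1.56) / ln(7.606) = 0.4447 / 2.0290 = 0.2192

0.219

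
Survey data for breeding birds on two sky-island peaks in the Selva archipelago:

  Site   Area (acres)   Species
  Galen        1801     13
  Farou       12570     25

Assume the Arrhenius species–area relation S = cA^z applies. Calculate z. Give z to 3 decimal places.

0.337

Taking logs: ln S = ln c + z ln A, so z = (ln S₂ − ln S₁)/(ln A₂ − ln A₁).
z = ln(25/13) / ln(12570/1801) = ln(1.923) / ln(6.979) = 0.6539 / 1.9430 = 0.3366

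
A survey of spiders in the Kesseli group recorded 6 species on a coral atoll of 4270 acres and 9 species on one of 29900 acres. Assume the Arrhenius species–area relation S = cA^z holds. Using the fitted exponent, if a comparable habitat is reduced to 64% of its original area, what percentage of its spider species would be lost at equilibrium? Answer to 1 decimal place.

8.9%

z = ln(9/6) / ln(29900/4270) = 0.4055 / 1.9462 = 0.2083
S_new/S_old = (A_new/A_old)^z = 0.64^0.2083 = exp(0.2083 × -0.4463) = 0.9112
Fraction lost = 1 − 0.9112 = 0.08878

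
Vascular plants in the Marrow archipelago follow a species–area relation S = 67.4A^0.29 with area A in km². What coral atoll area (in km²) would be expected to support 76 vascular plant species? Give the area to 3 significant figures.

76 = 67.4 × A^0.29  ⇒  A^0.29 = 76/67.4 = 1.128
ln A = ln(1.128) / 0.29 = 0.1201 / 0.29 = 0.4141
A = e^0.4141 ≈ 1.513 km²

1.51 km²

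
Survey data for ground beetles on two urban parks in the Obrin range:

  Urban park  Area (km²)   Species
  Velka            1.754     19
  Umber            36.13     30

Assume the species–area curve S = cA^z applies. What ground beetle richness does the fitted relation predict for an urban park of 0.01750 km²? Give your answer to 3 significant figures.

9.48

z = ln(30/19) / ln(36.13/1.754) = 0.4568 / 3.0252 = 0.1510
c = 19 / 1.754^0.1510 = 19 / 1.089 = 17.45
S₃ = 17.45 × 0.0175^0.1510 = 17.45 × 0.5429 ≈ 9.476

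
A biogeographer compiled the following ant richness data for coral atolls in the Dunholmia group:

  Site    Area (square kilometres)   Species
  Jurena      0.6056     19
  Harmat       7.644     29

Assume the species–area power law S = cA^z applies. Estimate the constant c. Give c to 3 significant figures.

20.7

z = ln(S₂/S₁) / ln(A₂/A₁) = ln(29/19) / ln(7.644/0.6056) = 0.4229 / 2.5355 = 0.1668
c = S₁ / A₁^z = 19 / 0.6056^0.1668 = 19 / 0.9198 = 20.66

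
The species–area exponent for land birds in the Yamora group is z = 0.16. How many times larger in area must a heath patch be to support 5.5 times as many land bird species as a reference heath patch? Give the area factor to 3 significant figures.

42400

(A₂/A₁)^0.16 = 5.5, so A₂/A₁ = 5.5^(1/0.16) = 5.5^6.25
ln(A₂/A₁) = ln 5.5 / 0.16 = 1.7047 / 0.16 = 10.6547
A₂/A₁ = e^10.6547 ≈ 42390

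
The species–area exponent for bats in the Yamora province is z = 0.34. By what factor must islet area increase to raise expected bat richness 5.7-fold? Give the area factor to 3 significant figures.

(A₂/A₁)^0.34 = 5.7, so A₂/A₁ = 5.7^(1/0.34) = 5.7^2.941
ln(A₂/A₁) = ln 5.7 / 0.34 = 1.7405 / 0.34 = 5.1190
A₂/A₁ = e^5.1190 ≈ 167.2

167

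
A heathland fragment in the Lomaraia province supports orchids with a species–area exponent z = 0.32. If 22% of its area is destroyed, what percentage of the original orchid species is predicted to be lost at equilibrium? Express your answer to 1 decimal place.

7.6%

S_new/S_old = (A_new/A_old)^z = 0.78^0.32
= exp(0.32 × ln 0.78) = exp(0.32 × -0.2485) = exp(-0.0795) ≈ 0.9236
Fraction lost = 1 − 0.9236 = 0.07643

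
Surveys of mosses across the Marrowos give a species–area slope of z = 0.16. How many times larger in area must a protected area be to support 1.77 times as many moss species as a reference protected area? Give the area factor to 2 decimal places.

35.47

(A₂/A₁)^0.16 = 1.77, so A₂/A₁ = 1.77^(1/0.16) = 1.77^6.25
ln(A₂/A₁) = ln 1.77 / 0.16 = 0.5710 / 0.16 = 3.5686
A₂/A₁ = e^3.5686 ≈ 35.47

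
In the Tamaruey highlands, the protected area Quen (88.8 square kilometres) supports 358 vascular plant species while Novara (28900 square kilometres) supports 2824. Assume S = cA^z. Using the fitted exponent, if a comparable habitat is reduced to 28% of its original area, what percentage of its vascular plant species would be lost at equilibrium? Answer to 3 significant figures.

36.5%

z = ln(2824/358) / ln(28900/88.8) = 2.0654 / 5.7852 = 0.3570
S_new/S_old = (A_new/A_old)^z = 0.28^0.3570 = exp(0.3570 × -1.2730) = 0.6348
Fraction lost = 1 − 0.6348 = 0.3652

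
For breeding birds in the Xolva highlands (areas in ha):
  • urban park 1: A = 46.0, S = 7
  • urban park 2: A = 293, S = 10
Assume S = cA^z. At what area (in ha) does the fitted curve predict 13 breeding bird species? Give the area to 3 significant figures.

z = ln(10/7) / ln(293/46) = 0.3567 / 1.8515 = 0.1926
c = 7 / 46^0.1926 = 7 / 2.091 = 3.348
A = (13/3.348)^(1/0.1926) ⇒ ln A = ln(3.883)/0.1926 = 7.0421
A = e^7.0421 ≈ 1144 ha

1140 ha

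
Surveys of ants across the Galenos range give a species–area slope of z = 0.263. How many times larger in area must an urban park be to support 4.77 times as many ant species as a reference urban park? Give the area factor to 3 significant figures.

380

(A₂/A₁)^0.263 = 4.77, so A₂/A₁ = 4.77^(1/0.263) = 4.77^3.802
ln(A₂/A₁) = ln 4.77 / 0.263 = 1.5623 / 0.263 = 5.9405
A₂/A₁ = e^5.9405 ≈ 380.1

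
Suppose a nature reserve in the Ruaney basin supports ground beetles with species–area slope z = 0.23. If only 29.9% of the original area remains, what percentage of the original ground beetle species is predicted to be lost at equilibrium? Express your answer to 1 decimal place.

24.2%

S_new/S_old = (A_new/A_old)^z = 0.299^0.23
= exp(0.23 × ln 0.299) = exp(0.23 × -1.2073) = exp(-0.2777) ≈ 0.7575
Fraction lost = 1 − 0.7575 = 0.2425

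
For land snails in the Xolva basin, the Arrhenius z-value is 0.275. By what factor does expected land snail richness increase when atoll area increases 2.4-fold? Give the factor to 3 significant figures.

S₂/S₁ = (A₂/A₁)^z = 2.4^0.275
ln(S₂/S₁) = 0.275 × ln 2.4 = 0.275 × 0.8755 = 0.2408
S₂/S₁ = e^0.2408 ≈ 1.272

1.27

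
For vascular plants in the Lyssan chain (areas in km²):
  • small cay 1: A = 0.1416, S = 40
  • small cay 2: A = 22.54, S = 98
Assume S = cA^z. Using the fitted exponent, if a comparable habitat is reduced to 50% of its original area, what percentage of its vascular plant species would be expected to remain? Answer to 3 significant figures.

88.5%

z = ln(98/40) / ln(22.54/0.1416) = 0.8961 / 5.0700 = 0.1767
S_new/S_old = (A_new/A_old)^z = 0.5^0.1767 = exp(0.1767 × -0.6931) = 0.8847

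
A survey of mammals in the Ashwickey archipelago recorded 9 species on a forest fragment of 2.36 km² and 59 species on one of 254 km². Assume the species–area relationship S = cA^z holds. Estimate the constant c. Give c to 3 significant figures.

6.37

z = ln(S₂/S₁) / ln(A₂/A₁) = ln(59/9) / ln(254/2.36) = 1.8803 / 4.6787 = 0.4019
c = S₁ / A₁^z = 9 / 2.36^0.4019 = 9 / 1.412 = 6.373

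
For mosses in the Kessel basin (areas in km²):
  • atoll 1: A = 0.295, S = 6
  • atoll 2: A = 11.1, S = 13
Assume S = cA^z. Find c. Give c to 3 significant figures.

7.78

z = ln(S₂/S₁) / ln(A₂/A₁) = ln(13/6) / ln(11.1/0.295) = 0.7732 / 3.6277 = 0.2131
c = S₁ / A₁^z = 6 / 0.295^0.2131 = 6 / 0.7709 = 7.783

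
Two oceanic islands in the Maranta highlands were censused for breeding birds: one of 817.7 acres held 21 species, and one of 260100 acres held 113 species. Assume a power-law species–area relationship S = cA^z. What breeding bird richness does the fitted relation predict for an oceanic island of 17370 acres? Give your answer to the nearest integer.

51

z = ln(113/21) / ln(260100/817.7) = 1.6829 / 5.7623 = 0.2920
c = 21 / 817.7^0.2920 = 21 / 7.089 = 2.962
S₃ = 2.962 × 17370^0.2920 = 2.962 × 17.31 ≈ 51.27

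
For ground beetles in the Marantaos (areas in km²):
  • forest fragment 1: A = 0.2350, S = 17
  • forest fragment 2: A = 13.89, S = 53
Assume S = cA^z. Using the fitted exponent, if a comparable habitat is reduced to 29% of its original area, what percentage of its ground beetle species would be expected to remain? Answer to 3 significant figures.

z = ln(53/17) / ln(13.89/0.235) = 1.1371 / 4.0793 = 0.2787
S_new/S_old = (A_new/A_old)^z = 0.29^0.2787 = exp(0.2787 × -1.2379) = 0.7082

70.8%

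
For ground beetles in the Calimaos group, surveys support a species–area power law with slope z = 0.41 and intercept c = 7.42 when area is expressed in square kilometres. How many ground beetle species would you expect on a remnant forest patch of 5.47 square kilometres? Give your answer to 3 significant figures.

14.9

S = 7.42 × 5.47^0.41 = 7.42 × 2.007 ≈ 14.89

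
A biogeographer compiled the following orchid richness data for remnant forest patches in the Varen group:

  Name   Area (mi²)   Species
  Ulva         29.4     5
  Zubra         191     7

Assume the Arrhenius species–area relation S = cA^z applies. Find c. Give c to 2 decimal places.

2.72

z = ln(S₂/S₁) / ln(A₂/A₁) = ln(7/5) / ln(191/29.4) = 0.3365 / 1.8713 = 0.1798
c = S₁ / A₁^z = 5 / 29.4^0.1798 = 5 / 1.837 = 2.722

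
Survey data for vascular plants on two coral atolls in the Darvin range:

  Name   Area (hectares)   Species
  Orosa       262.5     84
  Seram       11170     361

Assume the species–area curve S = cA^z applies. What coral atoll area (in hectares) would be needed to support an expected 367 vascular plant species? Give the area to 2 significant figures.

z = ln(361/84) / ln(11170/262.5) = 1.4581 / 3.7507 = 0.3887
c = 84 / 262.5^0.3887 = 84 / 8.718 = 9.635
A = (367/9.635)^(1/0.3887) ⇒ ln A = ln(38.09)/0.3887 = 9.3634
A = e^9.3634 ≈ 11654 hectares

12000 hectares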